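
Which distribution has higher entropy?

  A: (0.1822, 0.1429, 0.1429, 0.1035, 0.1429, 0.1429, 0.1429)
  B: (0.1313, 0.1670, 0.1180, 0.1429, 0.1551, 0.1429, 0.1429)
B

Both distributions are close to uniform, making this a harder comparison.

H(A) = 2.7915 bits
H(B) = 2.7998 bits

The distribution closer to uniform has higher entropy.
Answer: B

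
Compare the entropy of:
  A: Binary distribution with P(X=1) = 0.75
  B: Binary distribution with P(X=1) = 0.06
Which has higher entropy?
A

For binary distributions, entropy is maximized at p=0.5 and decreases as p moves toward 0 or 1.

H(A) = H(0.75) = 0.8113 bits
H(B) = H(0.06) = 0.3274 bits

Distribution A (p=0.75) is closer to uniform (p=0.5), so it has higher entropy.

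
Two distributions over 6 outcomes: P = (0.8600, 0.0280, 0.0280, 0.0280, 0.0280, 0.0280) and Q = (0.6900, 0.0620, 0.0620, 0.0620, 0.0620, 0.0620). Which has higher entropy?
Q

P is highly concentrated on one outcome (86%), making it nearly deterministic. Q spreads its mass more evenly (max 69%). The more spread-out distribution has higher entropy: H(P) ≈ 0.909 bits, H(Q) ≈ 1.613 bits.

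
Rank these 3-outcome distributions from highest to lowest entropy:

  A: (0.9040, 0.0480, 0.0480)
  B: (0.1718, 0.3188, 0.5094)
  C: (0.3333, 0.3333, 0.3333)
C > B > A

Key insight: Entropy is maximized by uniform distributions and minimized by concentrated distributions.

- Uniform distributions have maximum entropy log₂(3) = 1.5850 bits
- The more "peaked" or concentrated a distribution, the lower its entropy

Entropies:
  H(A) = 0.5522 bits
  H(B) = 1.4581 bits
  H(C) = 1.5850 bits

Ranking: C > B > A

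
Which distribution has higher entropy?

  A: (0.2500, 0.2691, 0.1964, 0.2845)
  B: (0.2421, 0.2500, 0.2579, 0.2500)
B

Both distributions are close to uniform, making this a harder comparison.

H(A) = 1.9867 bits
H(B) = 1.9996 bits

The distribution closer to uniform has higher entropy.
Answer: B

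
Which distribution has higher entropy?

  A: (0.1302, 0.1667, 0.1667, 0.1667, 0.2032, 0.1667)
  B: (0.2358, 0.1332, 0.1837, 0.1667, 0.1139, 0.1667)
A

Both distributions are close to uniform, making this a harder comparison.

H(A) = 2.5733 bits
H(B) = 2.5467 bits

The distribution closer to uniform has higher entropy.
Answer: A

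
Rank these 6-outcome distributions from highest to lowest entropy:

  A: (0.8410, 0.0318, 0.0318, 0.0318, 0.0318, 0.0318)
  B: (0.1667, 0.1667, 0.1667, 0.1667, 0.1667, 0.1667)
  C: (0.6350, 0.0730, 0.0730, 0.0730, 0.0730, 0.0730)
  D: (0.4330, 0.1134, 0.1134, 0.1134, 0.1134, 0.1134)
B > D > C > A

Key insight: Entropy is maximized by uniform distributions and minimized by concentrated distributions.

Entropies:
  H(A) = 1.0011 bits
  H(B) = 2.5850 bits
  H(C) = 1.7943 bits
  H(D) = 2.3035 bits

Ranking: B > D > C > A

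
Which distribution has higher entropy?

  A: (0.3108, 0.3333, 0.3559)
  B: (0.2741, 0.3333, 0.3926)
A

Both distributions are close to uniform, making this a harder comparison.

H(A) = 1.5828 bits
H(B) = 1.5697 bits

The distribution closer to uniform has higher entropy.
Answer: A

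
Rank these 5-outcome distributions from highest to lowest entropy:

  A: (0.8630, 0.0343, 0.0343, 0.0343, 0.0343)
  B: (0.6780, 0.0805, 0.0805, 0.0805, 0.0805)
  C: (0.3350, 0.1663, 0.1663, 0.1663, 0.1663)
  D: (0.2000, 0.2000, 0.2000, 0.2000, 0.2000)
D > C > B > A

Key insight: Entropy is maximized by uniform distributions and minimized by concentrated distributions.

Entropies:
  H(A) = 0.8503 bits
  H(B) = 1.5505 bits
  H(C) = 2.2500 bits
  H(D) = 2.3219 bits

Ranking: D > C > B > A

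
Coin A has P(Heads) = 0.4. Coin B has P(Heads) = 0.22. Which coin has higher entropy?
A

For binary distributions, entropy is maximized at p=0.5 and decreases as p moves toward 0 or 1.

H(A) = H(0.4) = 0.9710 bits
H(B) = H(0.22) = 0.7602 bits

Distribution A (p=0.4) is closer to uniform (p=0.5), so it has higher entropy.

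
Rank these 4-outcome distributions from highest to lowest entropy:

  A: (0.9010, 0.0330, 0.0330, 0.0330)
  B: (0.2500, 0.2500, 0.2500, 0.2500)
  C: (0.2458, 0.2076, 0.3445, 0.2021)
B > C > A

Key insight: Entropy is maximized by uniform distributions and minimized by concentrated distributions.

- Uniform distributions have maximum entropy log₂(4) = 2.0000 bits
- The more "peaked" or concentrated a distribution, the lower its entropy

Entropies:
  H(A) = 0.6227 bits
  H(B) = 2.0000 bits
  H(C) = 1.9643 bits

Ranking: B > C > A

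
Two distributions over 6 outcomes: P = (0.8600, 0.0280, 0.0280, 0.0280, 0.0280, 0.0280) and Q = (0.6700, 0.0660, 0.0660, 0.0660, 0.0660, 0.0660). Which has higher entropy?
Q

P is highly concentrated on one outcome (86%), making it nearly deterministic. Q spreads its mass more evenly (max 67%). The more spread-out distribution has higher entropy: H(P) ≈ 0.909 bits, H(Q) ≈ 1.681 bits.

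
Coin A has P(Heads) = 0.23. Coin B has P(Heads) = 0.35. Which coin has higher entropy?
B

For binary distributions, entropy is maximized at p=0.5 and decreases as p moves toward 0 or 1.

H(A) = H(0.23) = 0.7780 bits
H(B) = H(0.35) = 0.9341 bits

Distribution B (p=0.35) is closer to uniform (p=0.5), so it has higher entropy.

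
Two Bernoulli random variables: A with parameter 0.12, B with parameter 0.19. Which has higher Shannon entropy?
B

For binary distributions, entropy is maximized at p=0.5 and decreases as p moves toward 0 or 1.

H(A) = H(0.12) = 0.5294 bits
H(B) = H(0.19) = 0.7015 bits

Distribution B (p=0.19) is closer to uniform (p=0.5), so it has higher entropy.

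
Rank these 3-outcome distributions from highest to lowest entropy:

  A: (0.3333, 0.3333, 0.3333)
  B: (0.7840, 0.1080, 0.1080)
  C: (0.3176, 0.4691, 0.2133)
A > C > B

Key insight: Entropy is maximized by uniform distributions and minimized by concentrated distributions.

- Uniform distributions have maximum entropy log₂(3) = 1.5850 bits
- The more "peaked" or concentrated a distribution, the lower its entropy

Entropies:
  H(A) = 1.5850 bits
  H(B) = 0.9688 bits
  H(C) = 1.5133 bits

Ranking: A > C > B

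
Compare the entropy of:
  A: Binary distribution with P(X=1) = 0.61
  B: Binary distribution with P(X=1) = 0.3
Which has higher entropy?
A

For binary distributions, entropy is maximized at p=0.5 and decreases as p moves toward 0 or 1.

H(A) = H(0.61) = 0.9648 bits
H(B) = H(0.3) = 0.8813 bits

Distribution A (p=0.61) is closer to uniform (p=0.5), so it has higher entropy.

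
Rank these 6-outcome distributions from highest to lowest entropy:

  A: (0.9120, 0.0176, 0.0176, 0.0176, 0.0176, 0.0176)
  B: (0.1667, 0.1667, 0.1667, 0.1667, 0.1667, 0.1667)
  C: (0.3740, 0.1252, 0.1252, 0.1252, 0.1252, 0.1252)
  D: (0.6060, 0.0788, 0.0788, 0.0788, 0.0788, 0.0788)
B > C > D > A

Key insight: Entropy is maximized by uniform distributions and minimized by concentrated distributions.

Entropies:
  H(A) = 0.6341 bits
  H(B) = 2.5850 bits
  H(C) = 2.4072 bits
  H(D) = 1.8822 bits

Ranking: B > C > D > A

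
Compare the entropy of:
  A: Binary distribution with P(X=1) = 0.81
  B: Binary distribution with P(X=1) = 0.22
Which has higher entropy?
B

For binary distributions, entropy is maximized at p=0.5 and decreases as p moves toward 0 or 1.

H(A) = H(0.81) = 0.7015 bits
H(B) = H(0.22) = 0.7602 bits

Distribution B (p=0.22) is closer to uniform (p=0.5), so it has higher entropy.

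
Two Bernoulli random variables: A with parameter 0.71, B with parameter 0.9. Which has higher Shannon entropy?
A

For binary distributions, entropy is maximized at p=0.5 and decreases as p moves toward 0 or 1.

H(A) = H(0.71) = 0.8687 bits
H(B) = H(0.9) = 0.4690 bits

Distribution A (p=0.71) is closer to uniform (p=0.5), so it has higher entropy.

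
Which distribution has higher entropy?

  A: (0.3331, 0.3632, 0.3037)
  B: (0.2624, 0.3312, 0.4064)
A

Both distributions are close to uniform, making this a harder comparison.

H(A) = 1.5811 bits
H(B) = 1.5624 bits

The distribution closer to uniform has higher entropy.
Answer: A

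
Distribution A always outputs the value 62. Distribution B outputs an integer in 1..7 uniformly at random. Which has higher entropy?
B

A is deterministic, so H(A) = 0. B is uniform over 7 outcomes, so H(B) = log₂(7) = 2.807 bits. Any distribution with genuine randomness has higher entropy than a deterministic one.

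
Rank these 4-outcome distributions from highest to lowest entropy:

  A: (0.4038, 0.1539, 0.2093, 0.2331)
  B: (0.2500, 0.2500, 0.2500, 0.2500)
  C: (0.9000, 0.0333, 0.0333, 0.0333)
B > A > C

Key insight: Entropy is maximized by uniform distributions and minimized by concentrated distributions.

- Uniform distributions have maximum entropy log₂(4) = 2.0000 bits
- The more "peaked" or concentrated a distribution, the lower its entropy

Entropies:
  H(A) = 1.9057 bits
  H(B) = 2.0000 bits
  H(C) = 0.6275 bits

Ranking: B > A > C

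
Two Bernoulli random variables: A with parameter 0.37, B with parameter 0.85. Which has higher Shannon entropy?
A

For binary distributions, entropy is maximized at p=0.5 and decreases as p moves toward 0 or 1.

H(A) = H(0.37) = 0.9507 bits
H(B) = H(0.85) = 0.6098 bits

Distribution A (p=0.37) is closer to uniform (p=0.5), so it has higher entropy.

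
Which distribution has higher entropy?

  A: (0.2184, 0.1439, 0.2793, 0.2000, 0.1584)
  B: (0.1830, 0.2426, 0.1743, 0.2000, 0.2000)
B

Both distributions are close to uniform, making this a harder comparison.

H(A) = 2.2812 bits
H(B) = 2.3122 bits

The distribution closer to uniform has higher entropy.
Answer: B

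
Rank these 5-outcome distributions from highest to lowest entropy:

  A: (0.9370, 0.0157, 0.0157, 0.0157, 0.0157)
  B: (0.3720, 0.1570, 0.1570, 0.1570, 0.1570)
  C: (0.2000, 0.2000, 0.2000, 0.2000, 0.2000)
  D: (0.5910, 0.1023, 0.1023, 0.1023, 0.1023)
C > B > D > A

Key insight: Entropy is maximized by uniform distributions and minimized by concentrated distributions.

Entropies:
  H(A) = 0.4652 bits
  H(B) = 2.2082 bits
  H(C) = 2.3219 bits
  H(D) = 1.7940 bits

Ranking: C > B > D > A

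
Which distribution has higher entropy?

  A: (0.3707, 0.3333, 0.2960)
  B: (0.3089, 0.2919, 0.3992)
A

Both distributions are close to uniform, making this a harder comparison.

H(A) = 1.5789 bits
H(B) = 1.5709 bits

The distribution closer to uniform has higher entropy.
Answer: A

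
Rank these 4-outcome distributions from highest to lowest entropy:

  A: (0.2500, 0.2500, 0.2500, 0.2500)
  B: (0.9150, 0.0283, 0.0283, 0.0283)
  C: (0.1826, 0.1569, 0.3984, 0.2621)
A > C > B

Key insight: Entropy is maximized by uniform distributions and minimized by concentrated distributions.

- Uniform distributions have maximum entropy log₂(4) = 2.0000 bits
- The more "peaked" or concentrated a distribution, the lower its entropy

Entropies:
  H(A) = 2.0000 bits
  H(B) = 0.5543 bits
  H(C) = 1.9025 bits

Ranking: A > C > B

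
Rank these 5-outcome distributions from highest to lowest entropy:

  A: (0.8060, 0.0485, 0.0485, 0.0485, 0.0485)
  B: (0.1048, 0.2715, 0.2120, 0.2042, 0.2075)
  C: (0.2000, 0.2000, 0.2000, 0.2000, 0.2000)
C > B > A

Key insight: Entropy is maximized by uniform distributions and minimized by concentrated distributions.

- Uniform distributions have maximum entropy log₂(5) = 2.3219 bits
- The more "peaked" or concentrated a distribution, the lower its entropy

Entropies:
  H(A) = 1.0978 bits
  H(B) = 2.2650 bits
  H(C) = 2.3219 bits

Ranking: C > B > A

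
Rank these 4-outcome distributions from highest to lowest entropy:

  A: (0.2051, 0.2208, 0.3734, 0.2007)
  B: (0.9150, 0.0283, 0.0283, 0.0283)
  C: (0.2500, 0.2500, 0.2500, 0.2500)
C > A > B

Key insight: Entropy is maximized by uniform distributions and minimized by concentrated distributions.

- Uniform distributions have maximum entropy log₂(4) = 2.0000 bits
- The more "peaked" or concentrated a distribution, the lower its entropy

Entropies:
  H(A) = 1.9456 bits
  H(B) = 0.5543 bits
  H(C) = 2.0000 bits

Ranking: C > A > B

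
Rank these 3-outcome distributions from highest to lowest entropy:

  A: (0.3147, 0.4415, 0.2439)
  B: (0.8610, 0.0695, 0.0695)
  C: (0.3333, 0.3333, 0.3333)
C > A > B

Key insight: Entropy is maximized by uniform distributions and minimized by concentrated distributions.

- Uniform distributions have maximum entropy log₂(3) = 1.5850 bits
- The more "peaked" or concentrated a distribution, the lower its entropy

Entropies:
  H(A) = 1.5421 bits
  H(B) = 0.7206 bits
  H(C) = 1.5850 bits

Ranking: C > A > B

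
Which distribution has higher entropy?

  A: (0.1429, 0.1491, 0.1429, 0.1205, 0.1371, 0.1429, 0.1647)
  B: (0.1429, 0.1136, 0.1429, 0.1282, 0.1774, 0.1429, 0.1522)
A

Both distributions are close to uniform, making this a harder comparison.

H(A) = 2.8020 bits
H(B) = 2.7955 bits

The distribution closer to uniform has higher entropy.
Answer: A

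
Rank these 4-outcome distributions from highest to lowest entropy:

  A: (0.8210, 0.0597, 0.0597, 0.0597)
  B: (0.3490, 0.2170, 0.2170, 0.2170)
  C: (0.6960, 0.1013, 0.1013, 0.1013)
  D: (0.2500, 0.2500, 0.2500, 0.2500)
D > B > C > A

Key insight: Entropy is maximized by uniform distributions and minimized by concentrated distributions.

Entropies:
  H(A) = 0.9616 bits
  H(B) = 1.9650 bits
  H(C) = 1.3680 bits
  H(D) = 2.0000 bits

Ranking: D > B > C > A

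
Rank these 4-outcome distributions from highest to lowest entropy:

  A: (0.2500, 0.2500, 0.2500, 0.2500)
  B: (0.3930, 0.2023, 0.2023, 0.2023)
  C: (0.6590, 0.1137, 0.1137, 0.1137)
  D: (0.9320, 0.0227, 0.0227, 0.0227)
A > B > C > D

Key insight: Entropy is maximized by uniform distributions and minimized by concentrated distributions.

Entropies:
  H(A) = 2.0000 bits
  H(B) = 1.9288 bits
  H(C) = 1.4662 bits
  H(D) = 0.4662 bits

Ranking: A > B > C > D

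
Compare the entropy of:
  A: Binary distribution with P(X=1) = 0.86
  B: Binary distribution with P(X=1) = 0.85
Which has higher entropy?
B

For binary distributions, entropy is maximized at p=0.5 and decreases as p moves toward 0 or 1.

H(A) = H(0.86) = 0.5842 bits
H(B) = H(0.85) = 0.6098 bits

Distribution B (p=0.85) is closer to uniform (p=0.5), so it has higher entropy.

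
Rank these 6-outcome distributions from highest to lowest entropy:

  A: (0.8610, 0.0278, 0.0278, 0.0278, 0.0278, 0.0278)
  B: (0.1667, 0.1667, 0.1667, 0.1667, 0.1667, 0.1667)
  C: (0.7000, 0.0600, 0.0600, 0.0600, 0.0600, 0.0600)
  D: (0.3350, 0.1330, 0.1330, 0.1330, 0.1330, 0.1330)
B > D > C > A

Key insight: Entropy is maximized by uniform distributions and minimized by concentrated distributions.

Entropies:
  H(A) = 0.9044 bits
  H(B) = 2.5850 bits
  H(C) = 1.5779 bits
  H(D) = 2.4640 bits

Ranking: B > D > C > A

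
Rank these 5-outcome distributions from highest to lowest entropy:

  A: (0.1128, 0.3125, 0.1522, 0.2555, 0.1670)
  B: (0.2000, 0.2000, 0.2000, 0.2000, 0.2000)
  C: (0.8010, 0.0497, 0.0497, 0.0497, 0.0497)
B > A > C

Key insight: Entropy is maximized by uniform distributions and minimized by concentrated distributions.

- Uniform distributions have maximum entropy log₂(5) = 2.3219 bits
- The more "peaked" or concentrated a distribution, the lower its entropy

Entropies:
  H(A) = 2.2271 bits
  H(B) = 2.3219 bits
  H(C) = 1.1179 bits

Ranking: B > A > C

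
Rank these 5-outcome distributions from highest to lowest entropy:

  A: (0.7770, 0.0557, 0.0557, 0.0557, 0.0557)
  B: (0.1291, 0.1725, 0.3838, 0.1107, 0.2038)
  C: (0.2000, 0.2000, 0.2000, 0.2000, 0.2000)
C > B > A

Key insight: Entropy is maximized by uniform distributions and minimized by concentrated distributions.

- Uniform distributions have maximum entropy log₂(5) = 2.3219 bits
- The more "peaked" or concentrated a distribution, the lower its entropy

Entropies:
  H(A) = 1.2116 bits
  H(B) = 2.1682 bits
  H(C) = 2.3219 bits

Ranking: C > B > A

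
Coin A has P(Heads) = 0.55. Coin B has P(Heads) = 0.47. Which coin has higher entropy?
B

For binary distributions, entropy is maximized at p=0.5 and decreases as p moves toward 0 or 1.

H(A) = H(0.55) = 0.9928 bits
H(B) = H(0.47) = 0.9974 bits

Distribution B (p=0.47) is closer to uniform (p=0.5), so it has higher entropy.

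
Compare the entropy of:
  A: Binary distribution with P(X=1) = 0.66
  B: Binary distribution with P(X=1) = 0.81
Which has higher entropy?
A

For binary distributions, entropy is maximized at p=0.5 and decreases as p moves toward 0 or 1.

H(A) = H(0.66) = 0.9248 bits
H(B) = H(0.81) = 0.7015 bits

Distribution A (p=0.66) is closer to uniform (p=0.5), so it has higher entropy.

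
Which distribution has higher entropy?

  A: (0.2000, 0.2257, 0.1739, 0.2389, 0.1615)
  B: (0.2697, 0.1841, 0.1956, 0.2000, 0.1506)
A

Both distributions are close to uniform, making this a harder comparison.

H(A) = 2.3062 bits
H(B) = 2.2955 bits

The distribution closer to uniform has higher entropy.
Answer: A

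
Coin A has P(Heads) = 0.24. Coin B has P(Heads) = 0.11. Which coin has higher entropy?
A

For binary distributions, entropy is maximized at p=0.5 and decreases as p moves toward 0 or 1.

H(A) = H(0.24) = 0.7950 bits
H(B) = H(0.11) = 0.4999 bits

Distribution A (p=0.24) is closer to uniform (p=0.5), so it has higher entropy.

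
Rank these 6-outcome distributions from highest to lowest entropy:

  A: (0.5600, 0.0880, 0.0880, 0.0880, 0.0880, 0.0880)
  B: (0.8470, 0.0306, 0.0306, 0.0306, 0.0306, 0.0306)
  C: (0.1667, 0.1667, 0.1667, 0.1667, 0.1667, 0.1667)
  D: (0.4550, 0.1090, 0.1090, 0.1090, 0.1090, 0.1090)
C > D > A > B

Key insight: Entropy is maximized by uniform distributions and minimized by concentrated distributions.

Entropies:
  H(A) = 2.0112 bits
  H(B) = 0.9726 bits
  H(C) = 2.5850 bits
  H(D) = 2.2596 bits

Ranking: C > D > A > B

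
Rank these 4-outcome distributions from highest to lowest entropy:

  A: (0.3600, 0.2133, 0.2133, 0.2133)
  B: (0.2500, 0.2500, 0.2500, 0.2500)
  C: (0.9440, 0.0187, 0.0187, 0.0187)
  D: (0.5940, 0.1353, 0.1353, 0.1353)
B > A > D > C

Key insight: Entropy is maximized by uniform distributions and minimized by concentrated distributions.

Entropies:
  H(A) = 1.9571 bits
  H(B) = 2.0000 bits
  H(C) = 0.4001 bits
  H(D) = 1.6178 bits

Ranking: B > A > D > C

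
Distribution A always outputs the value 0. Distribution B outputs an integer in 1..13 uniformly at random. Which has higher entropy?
B

A is deterministic, so H(A) = 0. B is uniform over 13 outcomes, so H(B) = log₂(13) = 3.700 bits. Any distribution with genuine randomness has higher entropy than a deterministic one.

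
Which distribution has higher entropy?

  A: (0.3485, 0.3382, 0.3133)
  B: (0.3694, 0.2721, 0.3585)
A

Both distributions are close to uniform, making this a harder comparison.

H(A) = 1.5835 bits
H(B) = 1.5722 bits

The distribution closer to uniform has higher entropy.
Answer: A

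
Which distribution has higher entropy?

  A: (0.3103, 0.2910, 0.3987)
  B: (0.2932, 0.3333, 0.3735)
B

Both distributions are close to uniform, making this a harder comparison.

H(A) = 1.5711 bits
H(B) = 1.5780 bits

The distribution closer to uniform has higher entropy.
Answer: B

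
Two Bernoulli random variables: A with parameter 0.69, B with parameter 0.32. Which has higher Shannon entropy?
B

For binary distributions, entropy is maximized at p=0.5 and decreases as p moves toward 0 or 1.

H(A) = H(0.69) = 0.8932 bits
H(B) = H(0.32) = 0.9044 bits

Distribution B (p=0.32) is closer to uniform (p=0.5), so it has higher entropy.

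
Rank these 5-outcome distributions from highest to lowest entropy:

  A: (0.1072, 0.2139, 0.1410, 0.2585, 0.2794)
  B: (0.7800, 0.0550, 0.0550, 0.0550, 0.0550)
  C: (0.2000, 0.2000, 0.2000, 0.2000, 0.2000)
C > A > B

Key insight: Entropy is maximized by uniform distributions and minimized by concentrated distributions.

- Uniform distributions have maximum entropy log₂(5) = 2.3219 bits
- The more "peaked" or concentrated a distribution, the lower its entropy

Entropies:
  H(A) = 2.2383 bits
  H(B) = 1.2002 bits
  H(C) = 2.3219 bits

Ranking: C > A > B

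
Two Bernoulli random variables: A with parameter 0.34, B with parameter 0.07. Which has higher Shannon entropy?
A

For binary distributions, entropy is maximized at p=0.5 and decreases as p moves toward 0 or 1.

H(A) = H(0.34) = 0.9248 bits
H(B) = H(0.07) = 0.3659 bits

Distribution A (p=0.34) is closer to uniform (p=0.5), so it has higher entropy.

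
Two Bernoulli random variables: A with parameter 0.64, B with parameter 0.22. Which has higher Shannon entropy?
A

For binary distributions, entropy is maximized at p=0.5 and decreases as p moves toward 0 or 1.

H(A) = H(0.64) = 0.9427 bits
H(B) = H(0.22) = 0.7602 bits

Distribution A (p=0.64) is closer to uniform (p=0.5), so it has higher entropy.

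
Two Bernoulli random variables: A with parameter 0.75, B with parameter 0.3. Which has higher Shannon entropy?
B

For binary distributions, entropy is maximized at p=0.5 and decreases as p moves toward 0 or 1.

H(A) = H(0.75) = 0.8113 bits
H(B) = H(0.3) = 0.8813 bits

Distribution B (p=0.3) is closer to uniform (p=0.5), so it has higher entropy.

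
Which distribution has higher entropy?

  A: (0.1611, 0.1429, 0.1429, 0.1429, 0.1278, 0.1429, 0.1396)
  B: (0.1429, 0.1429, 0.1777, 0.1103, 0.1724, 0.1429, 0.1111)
A

Both distributions are close to uniform, making this a harder comparison.

H(A) = 2.8045 bits
H(B) = 2.7862 bits

The distribution closer to uniform has higher entropy.
Answer: A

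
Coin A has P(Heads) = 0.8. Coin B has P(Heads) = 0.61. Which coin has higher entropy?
B

For binary distributions, entropy is maximized at p=0.5 and decreases as p moves toward 0 or 1.

H(A) = H(0.8) = 0.7219 bits
H(B) = H(0.61) = 0.9648 bits

Distribution B (p=0.61) is closer to uniform (p=0.5), so it has higher entropy.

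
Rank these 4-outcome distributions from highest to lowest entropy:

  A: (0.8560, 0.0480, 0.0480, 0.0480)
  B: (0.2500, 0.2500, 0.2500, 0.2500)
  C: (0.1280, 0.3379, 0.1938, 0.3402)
B > C > A

Key insight: Entropy is maximized by uniform distributions and minimized by concentrated distributions.

- Uniform distributions have maximum entropy log₂(4) = 2.0000 bits
- The more "peaked" or concentrated a distribution, the lower its entropy

Entropies:
  H(A) = 0.8229 bits
  H(B) = 2.0000 bits
  H(C) = 1.8966 bits

Ranking: B > C > A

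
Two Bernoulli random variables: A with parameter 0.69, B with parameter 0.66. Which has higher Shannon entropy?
B

For binary distributions, entropy is maximized at p=0.5 and decreases as p moves toward 0 or 1.

H(A) = H(0.69) = 0.8932 bits
H(B) = H(0.66) = 0.9248 bits

Distribution B (p=0.66) is closer to uniform (p=0.5), so it has higher entropy.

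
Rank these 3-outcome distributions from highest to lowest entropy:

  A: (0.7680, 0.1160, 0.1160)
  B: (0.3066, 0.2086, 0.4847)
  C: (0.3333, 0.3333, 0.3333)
C > B > A

Key insight: Entropy is maximized by uniform distributions and minimized by concentrated distributions.

- Uniform distributions have maximum entropy log₂(3) = 1.5850 bits
- The more "peaked" or concentrated a distribution, the lower its entropy

Entropies:
  H(A) = 1.0135 bits
  H(B) = 1.5011 bits
  H(C) = 1.5850 bits

Ranking: C > B > A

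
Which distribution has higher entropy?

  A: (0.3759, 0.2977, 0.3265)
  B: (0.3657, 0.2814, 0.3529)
A

Both distributions are close to uniform, making this a harder comparison.

H(A) = 1.5783 bits
H(B) = 1.5758 bits

The distribution closer to uniform has higher entropy.
Answer: A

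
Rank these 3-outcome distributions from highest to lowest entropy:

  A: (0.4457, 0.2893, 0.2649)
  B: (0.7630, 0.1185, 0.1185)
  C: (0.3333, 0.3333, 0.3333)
C > A > B

Key insight: Entropy is maximized by uniform distributions and minimized by concentrated distributions.

- Uniform distributions have maximum entropy log₂(3) = 1.5850 bits
- The more "peaked" or concentrated a distribution, the lower its entropy

Entropies:
  H(A) = 1.5450 bits
  H(B) = 1.0270 bits
  H(C) = 1.5850 bits

Ranking: C > A > B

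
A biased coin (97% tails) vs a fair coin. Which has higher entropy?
Fair coin

The fair coin is uniform (p=0.5), maximizing binary entropy at 1 bit. The biased coin has H(0.97) ≈ 0.194 bits — its outcome is more predictable, so its entropy is lower.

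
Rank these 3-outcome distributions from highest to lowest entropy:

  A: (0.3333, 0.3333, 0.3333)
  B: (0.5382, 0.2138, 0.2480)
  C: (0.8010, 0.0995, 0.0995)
A > B > C

Key insight: Entropy is maximized by uniform distributions and minimized by concentrated distributions.

- Uniform distributions have maximum entropy log₂(3) = 1.5850 bits
- The more "peaked" or concentrated a distribution, the lower its entropy

Entropies:
  H(A) = 1.5850 bits
  H(B) = 1.4557 bits
  H(C) = 0.9189 bits

Ranking: A > B > C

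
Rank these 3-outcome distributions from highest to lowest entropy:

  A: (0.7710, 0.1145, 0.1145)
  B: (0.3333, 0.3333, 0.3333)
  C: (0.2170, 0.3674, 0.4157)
B > C > A

Key insight: Entropy is maximized by uniform distributions and minimized by concentrated distributions.

- Uniform distributions have maximum entropy log₂(3) = 1.5850 bits
- The more "peaked" or concentrated a distribution, the lower its entropy

Entropies:
  H(A) = 1.0053 bits
  H(B) = 1.5850 bits
  H(C) = 1.5355 bits

Ranking: B > C > A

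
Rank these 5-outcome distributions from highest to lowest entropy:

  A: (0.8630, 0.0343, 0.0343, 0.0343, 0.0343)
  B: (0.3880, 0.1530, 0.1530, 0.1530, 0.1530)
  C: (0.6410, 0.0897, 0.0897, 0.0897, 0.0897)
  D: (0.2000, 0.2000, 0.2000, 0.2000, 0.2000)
D > B > C > A

Key insight: Entropy is maximized by uniform distributions and minimized by concentrated distributions.

Entropies:
  H(A) = 0.8503 bits
  H(B) = 2.1875 bits
  H(C) = 1.6598 bits
  H(D) = 2.3219 bits

Ranking: D > B > C > A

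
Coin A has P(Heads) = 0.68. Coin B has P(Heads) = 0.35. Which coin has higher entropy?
B

For binary distributions, entropy is maximized at p=0.5 and decreases as p moves toward 0 or 1.

H(A) = H(0.68) = 0.9044 bits
H(B) = H(0.35) = 0.9341 bits

Distribution B (p=0.35) is closer to uniform (p=0.5), so it has higher entropy.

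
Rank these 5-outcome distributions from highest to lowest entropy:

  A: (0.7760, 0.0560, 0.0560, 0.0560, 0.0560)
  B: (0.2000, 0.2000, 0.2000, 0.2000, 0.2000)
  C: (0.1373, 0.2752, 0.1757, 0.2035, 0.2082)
B > C > A

Key insight: Entropy is maximized by uniform distributions and minimized by concentrated distributions.

- Uniform distributions have maximum entropy log₂(5) = 2.3219 bits
- The more "peaked" or concentrated a distribution, the lower its entropy

Entropies:
  H(A) = 1.2154 bits
  H(B) = 2.3219 bits
  H(C) = 2.2853 bits

Ranking: B > C > A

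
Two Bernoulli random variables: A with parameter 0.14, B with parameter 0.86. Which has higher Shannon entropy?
Equal

For binary distributions, entropy is maximized at p=0.5 and decreases as p moves toward 0 or 1.

H(A) = H(0.14) = 0.5842 bits
H(B) = H(0.86) = 0.5842 bits

Both distributions are equally far from uniform (|0.14-0.5| = |0.86-0.5|), so they have the same entropy.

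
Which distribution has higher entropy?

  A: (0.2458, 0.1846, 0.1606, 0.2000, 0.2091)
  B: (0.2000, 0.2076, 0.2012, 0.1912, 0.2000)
B

Both distributions are close to uniform, making this a harder comparison.

H(A) = 2.3077 bits
H(B) = 2.3214 bits

The distribution closer to uniform has higher entropy.
Answer: B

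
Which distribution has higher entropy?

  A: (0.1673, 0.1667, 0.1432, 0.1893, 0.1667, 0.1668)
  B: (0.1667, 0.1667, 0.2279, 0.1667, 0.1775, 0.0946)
A

Both distributions are close to uniform, making this a harder comparison.

H(A) = 2.5803 bits
H(B) = 2.5433 bits

The distribution closer to uniform has higher entropy.
Answer: A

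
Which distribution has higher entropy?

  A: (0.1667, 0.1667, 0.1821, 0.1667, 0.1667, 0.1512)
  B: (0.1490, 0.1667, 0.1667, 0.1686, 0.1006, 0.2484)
A

Both distributions are close to uniform, making this a harder comparison.

H(A) = 2.5829 bits
H(B) = 2.5364 bits

The distribution closer to uniform has higher entropy.
Answer: A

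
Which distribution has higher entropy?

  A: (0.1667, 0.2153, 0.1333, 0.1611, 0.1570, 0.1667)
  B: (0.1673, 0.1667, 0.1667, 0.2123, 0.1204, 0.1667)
A

Both distributions are close to uniform, making this a harder comparison.

H(A) = 2.5699 bits
H(B) = 2.5664 bits

The distribution closer to uniform has higher entropy.
Answer: A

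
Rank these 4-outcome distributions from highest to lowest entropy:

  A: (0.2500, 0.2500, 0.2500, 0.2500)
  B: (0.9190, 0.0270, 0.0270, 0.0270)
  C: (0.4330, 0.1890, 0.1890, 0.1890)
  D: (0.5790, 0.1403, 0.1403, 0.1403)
A > C > D > B

Key insight: Entropy is maximized by uniform distributions and minimized by concentrated distributions.

Entropies:
  H(A) = 2.0000 bits
  H(B) = 0.5341 bits
  H(C) = 1.8857 bits
  H(D) = 1.6492 bits

Ranking: A > C > D > B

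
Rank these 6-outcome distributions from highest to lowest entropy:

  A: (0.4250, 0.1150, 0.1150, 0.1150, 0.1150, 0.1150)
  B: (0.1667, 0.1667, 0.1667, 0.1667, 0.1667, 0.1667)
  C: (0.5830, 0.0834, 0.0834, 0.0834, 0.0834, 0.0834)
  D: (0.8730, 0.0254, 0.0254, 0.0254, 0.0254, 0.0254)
B > A > C > D

Key insight: Entropy is maximized by uniform distributions and minimized by concentrated distributions.

Entropies:
  H(A) = 2.3188 bits
  H(B) = 2.5850 bits
  H(C) = 1.9483 bits
  H(D) = 0.8440 bits

Ranking: B > A > C > D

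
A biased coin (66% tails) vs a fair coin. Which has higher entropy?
Fair coin

The fair coin is uniform (p=0.5), maximizing binary entropy at 1 bit. The biased coin has H(0.66) ≈ 0.925 bits — its outcome is more predictable, so its entropy is lower.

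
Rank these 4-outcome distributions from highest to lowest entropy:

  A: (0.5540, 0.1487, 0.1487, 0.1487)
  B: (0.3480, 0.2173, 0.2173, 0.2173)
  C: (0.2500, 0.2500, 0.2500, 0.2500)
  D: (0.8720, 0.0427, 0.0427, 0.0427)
C > B > A > D

Key insight: Entropy is maximized by uniform distributions and minimized by concentrated distributions.

Entropies:
  H(A) = 1.6985 bits
  H(B) = 1.9657 bits
  H(C) = 2.0000 bits
  H(D) = 0.7548 bits

Ranking: C > B > A > D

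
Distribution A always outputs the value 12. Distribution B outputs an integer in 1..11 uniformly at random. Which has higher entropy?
B

A is deterministic, so H(A) = 0. B is uniform over 11 outcomes, so H(B) = log₂(11) = 3.459 bits. Any distribution with genuine randomness has higher entropy than a deterministic one.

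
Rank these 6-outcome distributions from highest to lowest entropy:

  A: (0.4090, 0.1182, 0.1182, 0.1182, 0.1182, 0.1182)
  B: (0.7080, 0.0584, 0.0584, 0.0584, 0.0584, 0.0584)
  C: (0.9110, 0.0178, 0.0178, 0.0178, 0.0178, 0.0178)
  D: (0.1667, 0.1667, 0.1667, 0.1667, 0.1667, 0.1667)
D > A > B > C

Key insight: Entropy is maximized by uniform distributions and minimized by concentrated distributions.

Entropies:
  H(A) = 2.3482 bits
  H(B) = 1.5493 bits
  H(C) = 0.6398 bits
  H(D) = 2.5850 bits

Ranking: D > A > B > C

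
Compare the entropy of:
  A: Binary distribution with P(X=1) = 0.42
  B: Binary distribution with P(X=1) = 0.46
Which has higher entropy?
B

For binary distributions, entropy is maximized at p=0.5 and decreases as p moves toward 0 or 1.

H(A) = H(0.42) = 0.9815 bits
H(B) = H(0.46) = 0.9954 bits

Distribution B (p=0.46) is closer to uniform (p=0.5), so it has higher entropy.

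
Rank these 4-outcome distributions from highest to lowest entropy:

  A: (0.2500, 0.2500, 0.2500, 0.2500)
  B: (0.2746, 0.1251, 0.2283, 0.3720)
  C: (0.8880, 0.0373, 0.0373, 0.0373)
A > B > C

Key insight: Entropy is maximized by uniform distributions and minimized by concentrated distributions.

- Uniform distributions have maximum entropy log₂(4) = 2.0000 bits
- The more "peaked" or concentrated a distribution, the lower its entropy

Entropies:
  H(A) = 2.0000 bits
  H(B) = 1.9044 bits
  H(C) = 0.6834 bits

Ranking: A > B > C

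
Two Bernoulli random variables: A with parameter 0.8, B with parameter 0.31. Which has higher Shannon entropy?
B

For binary distributions, entropy is maximized at p=0.5 and decreases as p moves toward 0 or 1.

H(A) = H(0.8) = 0.7219 bits
H(B) = H(0.31) = 0.8932 bits

Distribution B (p=0.31) is closer to uniform (p=0.5), so it has higher entropy.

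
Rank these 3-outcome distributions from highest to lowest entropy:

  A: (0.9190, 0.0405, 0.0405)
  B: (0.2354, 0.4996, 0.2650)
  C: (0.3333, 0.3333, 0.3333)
C > B > A

Key insight: Entropy is maximized by uniform distributions and minimized by concentrated distributions.

- Uniform distributions have maximum entropy log₂(3) = 1.5850 bits
- The more "peaked" or concentrated a distribution, the lower its entropy

Entropies:
  H(A) = 0.4867 bits
  H(B) = 1.4991 bits
  H(C) = 1.5850 bits

Ranking: C > B > A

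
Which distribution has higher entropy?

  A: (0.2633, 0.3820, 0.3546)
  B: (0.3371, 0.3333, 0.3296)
B

Both distributions are close to uniform, making this a harder comparison.

H(A) = 1.5677 bits
H(B) = 1.5849 bits

The distribution closer to uniform has higher entropy.
Answer: B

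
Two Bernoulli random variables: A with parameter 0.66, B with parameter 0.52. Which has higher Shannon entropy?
B

For binary distributions, entropy is maximized at p=0.5 and decreases as p moves toward 0 or 1.

H(A) = H(0.66) = 0.9248 bits
H(B) = H(0.52) = 0.9988 bits

Distribution B (p=0.52) is closer to uniform (p=0.5), so it has higher entropy.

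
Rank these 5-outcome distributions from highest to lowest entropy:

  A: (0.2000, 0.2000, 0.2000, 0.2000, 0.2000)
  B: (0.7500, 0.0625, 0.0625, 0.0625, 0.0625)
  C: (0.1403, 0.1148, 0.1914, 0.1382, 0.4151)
A > C > B

Key insight: Entropy is maximized by uniform distributions and minimized by concentrated distributions.

- Uniform distributions have maximum entropy log₂(5) = 2.3219 bits
- The more "peaked" or concentrated a distribution, the lower its entropy

Entropies:
  H(A) = 2.3219 bits
  H(B) = 1.3113 bits
  H(C) = 2.1339 bits

Ranking: A > C > B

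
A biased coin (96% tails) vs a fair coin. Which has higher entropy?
Fair coin

The fair coin is uniform (p=0.5), maximizing binary entropy at 1 bit. The biased coin has H(0.96) ≈ 0.242 bits — its outcome is more predictable, so its entropy is lower.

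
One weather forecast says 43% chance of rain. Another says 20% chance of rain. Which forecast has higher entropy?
43% forecast

Treat each forecast as a Bernoulli distribution. Binary entropy is maximized at p=0.5 and falls off symmetrically toward 0 or 1. The 43% forecast is closer to 50%, so it is more uncertain. H(43%) ≈ 0.986 bits, H(20%) ≈ 0.722 bits.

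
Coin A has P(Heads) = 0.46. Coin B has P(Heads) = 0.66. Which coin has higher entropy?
A

For binary distributions, entropy is maximized at p=0.5 and decreases as p moves toward 0 or 1.

H(A) = H(0.46) = 0.9954 bits
H(B) = H(0.66) = 0.9248 bits

Distribution A (p=0.46) is closer to uniform (p=0.5), so it has higher entropy.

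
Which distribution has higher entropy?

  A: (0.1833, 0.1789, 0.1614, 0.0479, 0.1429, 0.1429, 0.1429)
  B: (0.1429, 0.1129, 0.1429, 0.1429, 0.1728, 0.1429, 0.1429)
B

Both distributions are close to uniform, making this a harder comparison.

H(A) = 2.7305 bits
H(B) = 2.7982 bits

The distribution closer to uniform has higher entropy.
Answer: B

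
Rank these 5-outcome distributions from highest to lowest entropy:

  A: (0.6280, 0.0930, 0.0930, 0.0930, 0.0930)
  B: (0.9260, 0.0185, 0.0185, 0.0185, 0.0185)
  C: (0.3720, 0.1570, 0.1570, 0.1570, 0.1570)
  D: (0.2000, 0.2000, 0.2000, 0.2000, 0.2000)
D > C > A > B

Key insight: Entropy is maximized by uniform distributions and minimized by concentrated distributions.

Entropies:
  H(A) = 1.6962 bits
  H(B) = 0.5287 bits
  H(C) = 2.2082 bits
  H(D) = 2.3219 bits

Ranking: D > C > A > B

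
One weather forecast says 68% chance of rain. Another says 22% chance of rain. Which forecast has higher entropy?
68% forecast

Treat each forecast as a Bernoulli distribution. Binary entropy is maximized at p=0.5 and falls off symmetrically toward 0 or 1. The 68% forecast is closer to 50%, so it is more uncertain. H(68%) ≈ 0.904 bits, H(22%) ≈ 0.760 bits.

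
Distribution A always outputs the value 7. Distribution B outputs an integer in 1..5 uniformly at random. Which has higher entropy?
B

A is deterministic, so H(A) = 0. B is uniform over 5 outcomes, so H(B) = log₂(5) = 2.322 bits. Any distribution with genuine randomness has higher entropy than a deterministic one.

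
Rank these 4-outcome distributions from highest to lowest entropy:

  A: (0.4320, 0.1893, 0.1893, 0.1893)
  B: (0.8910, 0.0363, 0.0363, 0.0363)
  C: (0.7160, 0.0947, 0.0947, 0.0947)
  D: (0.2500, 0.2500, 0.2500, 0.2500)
D > A > C > B

Key insight: Entropy is maximized by uniform distributions and minimized by concentrated distributions.

Entropies:
  H(A) = 1.8869 bits
  H(B) = 0.6697 bits
  H(C) = 1.3110 bits
  H(D) = 2.0000 bits

Ranking: D > A > C > B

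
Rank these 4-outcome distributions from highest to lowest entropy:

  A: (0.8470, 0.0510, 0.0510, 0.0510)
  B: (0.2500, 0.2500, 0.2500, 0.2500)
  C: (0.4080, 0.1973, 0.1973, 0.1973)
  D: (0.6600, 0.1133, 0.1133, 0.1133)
B > C > D > A

Key insight: Entropy is maximized by uniform distributions and minimized by concentrated distributions.

Entropies:
  H(A) = 0.8598 bits
  H(B) = 2.0000 bits
  H(C) = 1.9137 bits
  H(D) = 1.4637 bits

Ranking: B > C > D > A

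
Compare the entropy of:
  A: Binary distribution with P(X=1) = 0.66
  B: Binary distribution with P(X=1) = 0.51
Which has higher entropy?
B

For binary distributions, entropy is maximized at p=0.5 and decreases as p moves toward 0 or 1.

H(A) = H(0.66) = 0.9248 bits
H(B) = H(0.51) = 0.9997 bits

Distribution B (p=0.51) is closer to uniform (p=0.5), so it has higher entropy.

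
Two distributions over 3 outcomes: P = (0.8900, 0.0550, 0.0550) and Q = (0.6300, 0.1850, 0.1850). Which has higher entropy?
Q

P is highly concentrated on one outcome (89%), making it nearly deterministic. Q spreads its mass more evenly (max 63%). The more spread-out distribution has higher entropy: H(P) ≈ 0.610 bits, H(Q) ≈ 1.321 bits.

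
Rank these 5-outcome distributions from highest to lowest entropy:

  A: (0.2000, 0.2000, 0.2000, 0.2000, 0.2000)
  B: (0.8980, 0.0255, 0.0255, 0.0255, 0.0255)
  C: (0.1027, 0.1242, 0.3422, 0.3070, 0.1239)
A > C > B

Key insight: Entropy is maximized by uniform distributions and minimized by concentrated distributions.

- Uniform distributions have maximum entropy log₂(5) = 2.3219 bits
- The more "peaked" or concentrated a distribution, the lower its entropy

Entropies:
  H(A) = 2.3219 bits
  H(B) = 0.6793 bits
  H(C) = 2.1367 bits

Ranking: A > C > B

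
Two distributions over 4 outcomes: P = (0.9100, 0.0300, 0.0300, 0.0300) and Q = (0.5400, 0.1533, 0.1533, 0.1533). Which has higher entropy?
Q

P is highly concentrated on one outcome (91%), making it nearly deterministic. Q spreads its mass more evenly (max 54%). The more spread-out distribution has higher entropy: H(P) ≈ 0.579 bits, H(Q) ≈ 1.724 bits.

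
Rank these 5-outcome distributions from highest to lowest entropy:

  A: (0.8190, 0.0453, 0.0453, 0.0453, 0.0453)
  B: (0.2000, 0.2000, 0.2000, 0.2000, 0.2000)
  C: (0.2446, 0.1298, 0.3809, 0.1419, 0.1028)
B > C > A

Key insight: Entropy is maximized by uniform distributions and minimized by concentrated distributions.

- Uniform distributions have maximum entropy log₂(5) = 2.3219 bits
- The more "peaked" or concentrated a distribution, the lower its entropy

Entropies:
  H(A) = 1.0443 bits
  H(B) = 2.3219 bits
  H(C) = 2.1467 bits

Ranking: B > C > A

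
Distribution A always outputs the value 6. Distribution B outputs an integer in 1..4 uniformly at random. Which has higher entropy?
B

A is deterministic, so H(A) = 0. B is uniform over 4 outcomes, so H(B) = log₂(4) = 2.000 bits. Any distribution with genuine randomness has higher entropy than a deterministic one.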